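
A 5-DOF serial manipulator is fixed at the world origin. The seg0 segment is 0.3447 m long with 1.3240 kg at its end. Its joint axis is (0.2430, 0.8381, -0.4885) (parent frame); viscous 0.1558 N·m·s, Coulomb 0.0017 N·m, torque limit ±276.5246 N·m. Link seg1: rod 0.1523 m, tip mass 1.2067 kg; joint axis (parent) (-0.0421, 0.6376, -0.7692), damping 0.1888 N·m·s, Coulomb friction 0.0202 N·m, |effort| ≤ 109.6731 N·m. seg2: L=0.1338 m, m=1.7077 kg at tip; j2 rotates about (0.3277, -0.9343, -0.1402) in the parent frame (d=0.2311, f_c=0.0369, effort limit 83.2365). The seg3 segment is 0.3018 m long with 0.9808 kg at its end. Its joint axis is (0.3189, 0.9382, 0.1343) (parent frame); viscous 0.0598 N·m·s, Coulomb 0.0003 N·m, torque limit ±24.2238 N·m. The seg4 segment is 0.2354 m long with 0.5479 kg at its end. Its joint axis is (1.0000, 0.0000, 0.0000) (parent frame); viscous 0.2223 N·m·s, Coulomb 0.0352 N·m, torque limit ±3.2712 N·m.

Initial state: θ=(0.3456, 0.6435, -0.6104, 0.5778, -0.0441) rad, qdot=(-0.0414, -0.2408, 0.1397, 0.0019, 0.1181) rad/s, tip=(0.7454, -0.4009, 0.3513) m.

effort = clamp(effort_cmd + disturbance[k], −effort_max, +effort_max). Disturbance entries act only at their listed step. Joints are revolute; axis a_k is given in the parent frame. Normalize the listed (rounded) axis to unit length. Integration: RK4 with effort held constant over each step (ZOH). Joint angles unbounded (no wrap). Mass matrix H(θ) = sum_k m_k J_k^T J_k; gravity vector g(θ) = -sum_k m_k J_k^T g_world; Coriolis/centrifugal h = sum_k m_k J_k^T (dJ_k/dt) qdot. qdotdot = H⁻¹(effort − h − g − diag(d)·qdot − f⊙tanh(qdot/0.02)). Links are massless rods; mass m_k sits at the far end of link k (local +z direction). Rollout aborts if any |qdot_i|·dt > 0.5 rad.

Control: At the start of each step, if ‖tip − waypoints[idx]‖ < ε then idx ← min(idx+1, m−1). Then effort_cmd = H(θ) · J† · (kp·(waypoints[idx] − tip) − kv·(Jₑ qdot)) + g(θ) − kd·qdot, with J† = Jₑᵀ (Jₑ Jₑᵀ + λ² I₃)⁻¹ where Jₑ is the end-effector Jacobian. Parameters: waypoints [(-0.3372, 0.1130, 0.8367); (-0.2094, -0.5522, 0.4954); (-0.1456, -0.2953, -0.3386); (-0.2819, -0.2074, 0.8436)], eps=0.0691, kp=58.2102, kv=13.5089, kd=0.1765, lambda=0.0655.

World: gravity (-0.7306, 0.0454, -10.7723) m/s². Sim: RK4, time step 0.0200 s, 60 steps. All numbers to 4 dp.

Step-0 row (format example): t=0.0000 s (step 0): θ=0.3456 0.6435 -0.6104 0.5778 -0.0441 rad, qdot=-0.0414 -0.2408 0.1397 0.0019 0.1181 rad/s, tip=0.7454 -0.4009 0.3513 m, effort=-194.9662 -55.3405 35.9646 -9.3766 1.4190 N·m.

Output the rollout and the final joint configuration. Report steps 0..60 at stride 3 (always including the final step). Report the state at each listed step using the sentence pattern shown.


t=0.0600 s (step 3): θ=0.1073 0.6797 -0.6224 0.7686 0.0103 rad, qdot=-6.4642 0.2469 0.2857 5.9763 1.6273 rad/s, tip=0.6549 -0.3490 0.4046 m, effort=-63.0622 -20.0697 16.7589 -6.1230 0.6741 N·m.
t=0.1200 s (step 6): θ=-0.2914 0.6054 -0.5087 1.1979 0.1589 rad, qdot=-6.2946 -2.6149 3.4637 7.2579 3.3637 rad/s, tip=0.4690 -0.2399 0.5054 m, effort=7.3111 1.2435 4.4481 -4.2438 0.2013 N·m.
t=0.1800 s (step 9): θ=-0.6233 0.4129 -0.2970 1.5023 0.3701 rad, qdot=-4.8644 -3.3572 2.6574 2.3380 2.9219 rad/s, tip=0.2748 -0.1143 0.6182 m, effort=38.8709 13.9057 -3.6923 -0.3151 0.6311 N·m.
t=0.2400 s (step 12): θ=-0.8817 0.2478 -0.2257 1.5047 0.4545 rad, qdot=-3.7550 -1.9485 0.0153 -1.6340 0.0092 rad/s, tip=0.0875 0.0017 0.7188 m, effort=52.6599 19.6896 -7.5699 3.7063 1.4159 N·m.
t=0.3000 s (step 15): θ=-1.0677 0.1719 -0.2475 1.3773 0.4246 rad, qdot=-2.4471 -0.7046 -0.5286 -2.2877 -0.6796 rad/s, tip=-0.0861 0.0802 0.7771 m, effort=54.6198 19.8230 -7.9724 4.7410 1.3104 N·m.
t=0.3600 s (step 18): θ=-1.1786 0.1468 -0.2731 1.2555 0.3914 rad, qdot=-1.3073 -0.2140 -0.3012 -1.7121 -0.3747 rad/s, tip=-0.2145 0.1175 0.7981 m, effort=47.6000 16.4323 -6.2219 3.6206 0.8535 N·m.
t=0.4200 s (step 21): θ=-1.2328 0.1394 -0.2830 1.1740 0.3776 rad, qdot=-0.5650 -0.0535 -0.0508 -1.0356 -0.1057 rad/s, tip=-0.2913 0.1301 0.8048 m, effort=2.0934 11.6132 1.9565 7.7289 3.2712 N·m.
t=0.4800 s (step 24): θ=-1.3409 0.2808 -0.2072 1.2260 0.3104 rad, qdot=-2.5901 3.5472 1.8065 1.9969 0.0919 rad/s, tip=-0.3213 0.0915 0.7845 m, effort=18.6093 9.4967 -0.2181 1.9813 2.4813 N·m.
t=0.5400 s (step 27): θ=-1.5039 0.5036 -0.1065 1.3495 0.3967 rad, qdot=-2.6741 3.8416 1.6076 1.9902 1.9399 rad/s, tip=-0.3212 -0.0134 0.7268 m, effort=34.3415 9.7556 -3.1301 -0.9843 -0.0600 N·m.
t=0.6000 s (step 30): θ=-1.6476 0.7337 -0.0208 1.4472 0.5040 rad, qdot=-2.0570 3.7752 1.2460 1.2476 1.5650 rad/s, tip=-0.3111 -0.1245 0.6616 m, effort=37.0449 8.1949 -3.8699 -2.4327 -1.1236 N·m.
t=0.6600 s (step 33): θ=-1.7478 0.9513 0.0386 1.4972 0.5808 rad, qdot=-1.2745 3.4535 0.7574 0.4712 0.9910 rad/s, tip=-0.2968 -0.2212 0.6059 m, effort=33.9671 5.9296 -3.5018 -3.1044 -1.5578 N·m.
t=0.7200 s (step 36): θ=-1.8019 1.1451 0.0705 1.5081 0.6249 rad, qdot=-0.5415 2.9994 0.3404 -0.0543 0.4971 rad/s, tip=-0.2813 -0.2998 0.5638 m, effort=29.4536 3.7940 -2.6600 -3.5156 -1.6629 N·m.
t=0.7800 s (step 39): θ=-1.8157 1.3098 0.0813 1.4951 0.6443 rad, qdot=0.0601 2.4965 0.0508 -0.3420 0.1661 rad/s, tip=-0.2664 -0.3615 0.5339 m, effort=25.3706 2.0497 -1.6781 -3.8913 -1.6234 N·m.
t=0.8400 s (step 42): θ=-1.7977 1.4446 0.0805 1.4714 0.6479 rad, qdot=0.5229 2.0059 -0.0555 -0.4234 -0.0140 rad/s, tip=-0.2533 -0.4089 0.5135 m, effort=22.3987 0.7165 -0.7620 -4.2730 -1.5397 N·m.
t=0.9000 s (step 45): θ=-1.7556 1.5508 0.0750 1.4449 0.6471 rad, qdot=0.8619 1.5539 -0.1118 -0.4474 -0.0238 rad/s, tip=-0.2426 -0.4447 0.4997 m, effort=20.4493 -0.2606 0.0232 -4.5965 -1.4565 N·m.
t=0.9600 s (step 48): θ=-1.6963 1.6324 0.0684 1.4188 0.6461 rad, qdot=1.0995 1.1821 -0.1005 -0.4157 -0.0198 rad/s, tip=-0.2343 -0.4712 0.4914 m, effort=18.8317 -1.0296 0.7649 -4.8614 -1.3416 N·m.
t=1.0200 s (step 51): θ=-1.6256 1.6941 0.0638 1.3957 0.6456 rad, qdot=1.2469 0.8929 -0.0457 -0.3508 -0.0106 rad/s, tip=-0.2276 -0.4906 0.4872 m, effort=-45.1559 -7.1308 1.8740 11.2247 2.8510 N·m.
t=1.0800 s (step 54): θ=-1.6647 1.6780 0.0770 1.5319 0.7375 rad, qdot=-2.0290 -0.8145 0.7232 4.2559 2.2092 rad/s, tip=-0.2126 -0.4855 0.4190 m, effort=-2.5393 -2.2209 0.9444 0.4963 0.2667 N·m.
t=1.1400 s (step 57): θ=-1.8196 1.6415 0.1513 1.8304 0.8822 rad, qdot=-2.9380 -0.2887 1.5623 5.2590 2.6145 rad/s, tip=-0.1875 -0.4514 0.2919 m, effort=15.6710 1.3943 -0.0197 -4.1756 -0.6713 N·m.
t=1.2000 s (step 60): θ=-2.0021 1.6412 0.2270 2.1209 1.0417 rad, qdot=-3.0846 0.1555 0.7323 4.2954 2.5894 rad/s, tip=-0.1629 -0.4074 0.1653 m.
final θ (rad): -2.0021 1.6412 0.2270 2.1209 1.0417


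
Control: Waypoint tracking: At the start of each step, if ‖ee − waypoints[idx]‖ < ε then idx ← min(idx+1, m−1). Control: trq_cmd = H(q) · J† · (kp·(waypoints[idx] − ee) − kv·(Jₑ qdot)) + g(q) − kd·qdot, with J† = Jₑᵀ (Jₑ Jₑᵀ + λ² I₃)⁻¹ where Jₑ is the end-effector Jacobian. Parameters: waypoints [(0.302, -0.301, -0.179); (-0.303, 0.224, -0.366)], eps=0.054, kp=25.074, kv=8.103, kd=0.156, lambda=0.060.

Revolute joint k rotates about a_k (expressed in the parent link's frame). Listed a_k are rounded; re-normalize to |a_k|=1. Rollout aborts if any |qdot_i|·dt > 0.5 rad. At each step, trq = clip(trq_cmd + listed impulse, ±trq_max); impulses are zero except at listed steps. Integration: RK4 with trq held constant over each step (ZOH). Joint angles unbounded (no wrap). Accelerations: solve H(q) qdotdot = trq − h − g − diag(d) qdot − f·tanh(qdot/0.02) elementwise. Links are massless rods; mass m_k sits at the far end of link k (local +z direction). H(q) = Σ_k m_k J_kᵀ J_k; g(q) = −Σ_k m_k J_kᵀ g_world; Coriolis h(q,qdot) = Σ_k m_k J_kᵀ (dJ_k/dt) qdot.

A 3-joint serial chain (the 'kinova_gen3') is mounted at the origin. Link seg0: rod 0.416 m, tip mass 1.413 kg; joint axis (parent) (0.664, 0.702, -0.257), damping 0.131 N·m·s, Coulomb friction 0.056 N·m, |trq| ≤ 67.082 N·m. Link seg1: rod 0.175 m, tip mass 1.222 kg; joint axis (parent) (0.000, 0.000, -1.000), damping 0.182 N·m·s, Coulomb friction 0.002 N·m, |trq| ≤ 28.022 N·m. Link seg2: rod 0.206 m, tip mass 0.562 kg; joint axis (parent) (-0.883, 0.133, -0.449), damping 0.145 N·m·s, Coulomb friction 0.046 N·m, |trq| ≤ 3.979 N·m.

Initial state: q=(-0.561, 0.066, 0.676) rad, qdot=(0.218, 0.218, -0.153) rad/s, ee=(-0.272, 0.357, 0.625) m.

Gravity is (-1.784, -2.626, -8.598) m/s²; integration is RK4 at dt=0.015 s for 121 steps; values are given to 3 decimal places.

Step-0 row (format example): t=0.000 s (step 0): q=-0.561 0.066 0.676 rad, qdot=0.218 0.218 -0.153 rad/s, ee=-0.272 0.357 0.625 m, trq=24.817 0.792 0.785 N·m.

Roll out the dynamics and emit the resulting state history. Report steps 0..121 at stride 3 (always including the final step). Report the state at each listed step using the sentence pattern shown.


t=0.045 s (step 3): q=-0.530 0.019 0.732 rad, qdot=1.113 -1.428 2.147 rad/s, ee=-0.255 0.352 0.630 m, trq=22.543 0.844 0.260 N·m.
t=0.090 s (step 6): q=-0.462 -0.054 0.850 rad, qdot=1.872 -1.826 3.030 rad/s, ee=-0.216 0.340 0.638 m, trq=20.951 0.697 0.162 N·m.
t=0.135 s (step 9): q=-0.362 -0.146 0.998 rad, qdot=2.607 -2.232 3.508 rad/s, ee=-0.159 0.315 0.649 m, trq=17.924 0.509 0.157 N·m.
t=0.180 s (step 12): q=-0.230 -0.250 1.160 rad, qdot=3.221 -2.326 3.597 rad/s, ee=-0.091 0.275 0.659 m, trq=12.133 0.245 0.188 N·m.
t=0.225 s (step 15): q=-0.075 -0.349 1.316 rad, qdot=3.607 -2.046 3.287 rad/s, ee=-0.014 0.220 0.664 m, trq=5.208 -0.033 0.220 N·m.
t=0.270 s (step 18): q=0.091 -0.431 1.452 rad, qdot=3.764 -1.590 2.764 rad/s, ee=0.065 0.155 0.660 m, trq=-0.833 -0.264 0.222 N·m.
t=0.315 s (step 21): q=0.261 -0.492 1.564 rad, qdot=3.763 -1.144 2.233 rad/s, ee=0.143 0.084 0.644 m, trq=-5.458 -0.438 0.182 N·m.
t=0.360 s (step 24): q=0.428 -0.534 1.654 rad, qdot=3.667 -0.778 1.787 rad/s, ee=0.215 0.013 0.615 m, trq=-8.933 -0.573 0.114 N·m.
t=0.405 s (step 27): q=0.590 -0.563 1.726 rad, qdot=3.518 -0.497 1.434 rad/s, ee=0.278 -0.056 0.575 m, trq=-11.600 -0.684 0.035 N·m.
t=0.450 s (step 30): q=0.744 -0.580 1.784 rad, qdot=3.340 -0.287 1.159 rad/s, ee=0.332 -0.120 0.524 m, trq=-13.686 -0.782 -0.043 N·m.
t=0.495 s (step 33): q=0.890 -0.589 1.831 rad, qdot=3.143 -0.134 0.944 rad/s, ee=0.376 -0.178 0.467 m, trq=-15.311 -0.869 -0.112 N·m.
t=0.540 s (step 36): q=1.027 -0.593 1.870 rad, qdot=2.934 -0.025 0.779 rad/s, ee=0.409 -0.228 0.405 m, trq=-16.545 -0.944 -0.168 N·m.
t=0.585 s (step 39): q=1.154 -0.592 1.902 rad, qdot=2.717 0.042 0.658 rad/s, ee=0.434 -0.270 0.341 m, trq=-17.428 -1.004 -0.211 N·m.
t=0.630 s (step 42): q=1.271 -0.589 1.930 rad, qdot=2.495 0.087 0.568 rad/s, ee=0.450 -0.305 0.278 m, trq=-18.001 -1.051 -0.241 N·m.
t=0.675 s (step 45): q=1.378 -0.584 1.954 rad, qdot=2.271 0.114 0.506 rad/s, ee=0.459 -0.332 0.217 m, trq=-18.301 -1.084 -0.260 N·m.
t=0.720 s (step 48): q=1.476 -0.579 1.975 rad, qdot=2.050 0.127 0.466 rad/s, ee=0.463 -0.353 0.159 m, trq=-18.371 -1.103 -0.270 N·m.
t=0.765 s (step 51): q=1.563 -0.573 1.996 rad, qdot=1.835 0.132 0.441 rad/s, ee=0.462 -0.369 0.106 m, trq=-18.255 -1.111 -0.272 N·m.
t=0.810 s (step 54): q=1.641 -0.567 2.015 rad, qdot=1.627 0.130 0.428 rad/s, ee=0.458 -0.379 0.058 m, trq=-17.997 -1.109 -0.269 N·m.
t=0.855 s (step 57): q=1.710 -0.562 2.034 rad, qdot=1.430 0.125 0.422 rad/s, ee=0.452 -0.386 0.016 m, trq=-17.638 -1.099 -0.262 N·m.
t=0.900 s (step 60): q=1.770 -0.556 2.053 rad, qdot=1.246 0.117 0.419 rad/s, ee=0.445 -0.390 -0.022 m, trq=-17.216 -1.083 -0.252 N·m.
t=0.945 s (step 63): q=1.822 -0.551 2.072 rad, qdot=1.076 0.110 0.418 rad/s, ee=0.437 -0.392 -0.054 m, trq=-16.761 -1.063 -0.242 N·m.
t=0.990 s (step 66): q=1.867 -0.546 2.091 rad, qdot=0.920 0.102 0.416 rad/s, ee=0.429 -0.392 -0.082 m, trq=-16.298 -1.041 -0.231 N·m.
t=1.035 s (step 69): q=1.905 -0.542 2.110 rad, qdot=0.779 0.096 0.413 rad/s, ee=0.421 -0.391 -0.106 m, trq=-15.845 -1.018 -0.221 N·m.
t=1.080 s (step 72): q=1.937 -0.538 2.128 rad, qdot=0.651 0.090 0.409 rad/s, ee=0.413 -0.389 -0.126 m, trq=-15.415 -0.994 -0.211 N·m.
t=1.125 s (step 75): q=1.964 -0.534 2.146 rad, qdot=0.538 0.086 0.404 rad/s, ee=0.406 -0.387 -0.142 m, trq=-15.017 -0.972 -0.204 N·m.
t=1.170 s (step 78): q=1.986 -0.530 2.164 rad, qdot=0.437 0.084 0.397 rad/s, ee=0.400 -0.384 -0.156 m, trq=-14.656 -0.951 -0.198 N·m.
t=1.215 s (step 81): q=2.003 -0.526 2.182 rad, qdot=0.348 0.083 0.389 rad/s, ee=0.395 -0.382 -0.168 m, trq=-14.333 -0.931 -0.194 N·m.
t=1.260 s (step 84): q=2.017 -0.522 2.199 rad, qdot=0.270 0.083 0.381 rad/s, ee=0.390 -0.379 -0.177 m, trq=-14.050 -0.914 -0.192 N·m.
t=1.305 s (step 87): q=2.028 -0.519 2.216 rad, qdot=0.202 0.084 0.373 rad/s, ee=0.386 -0.376 -0.184 m, trq=-13.805 -0.898 -0.192 N·m.
t=1.350 s (step 90): q=2.036 -0.515 2.233 rad, qdot=0.142 0.087 0.364 rad/s, ee=0.382 -0.373 -0.190 m, trq=-13.596 -0.885 -0.194 N·m.
t=1.395 s (step 93): q=2.041 -0.511 2.249 rad, qdot=0.091 0.091 0.356 rad/s, ee=0.379 -0.371 -0.195 m, trq=-13.421 -0.873 -0.197 N·m.
t=1.440 s (step 96): q=2.044 -0.507 2.265 rad, qdot=0.046 0.095 0.348 rad/s, ee=0.376 -0.368 -0.198 m, trq=-13.276 -0.863 -0.203 N·m.
t=1.485 s (step 99): q=2.045 -0.502 2.280 rad, qdot=0.008 0.099 0.341 rad/s, ee=0.374 -0.366 -0.201 m, trq=-13.163 -0.854 -0.209 N·m.
t=1.530 s (step 102): q=2.045 -0.498 2.296 rad, qdot=-0.022 0.098 0.332 rad/s, ee=0.372 -0.364 -0.202 m, trq=-13.088 -0.846 -0.217 N·m.
t=1.575 s (step 105): q=2.043 -0.493 2.310 rad, qdot=-0.046 0.100 0.322 rad/s, ee=0.371 -0.362 -0.204 m, trq=-13.041 -0.841 -0.225 N·m.
t=1.620 s (step 108): q=2.041 -0.489 2.325 rad, qdot=-0.068 0.106 0.315 rad/s, ee=0.370 -0.360 -0.204 m, trq=-13.009 -0.837 -0.235 N·m.
t=1.665 s (step 111): q=2.037 -0.484 2.339 rad, qdot=-0.088 0.114 0.310 rad/s, ee=0.369 -0.358 -0.204 m, trq=-12.989 -0.834 -0.246 N·m.
t=1.710 s (step 114): q=2.033 -0.478 2.352 rad, qdot=-0.107 0.122 0.306 rad/s, ee=0.368 -0.356 -0.204 m, trq=-12.980 -0.831 -0.257 N·m.
t=1.755 s (step 117): q=2.028 -0.473 2.366 rad, qdot=-0.124 0.132 0.304 rad/s, ee=0.367 -0.355 -0.204 m, trq=-12.983 -0.829 -0.269 N·m.
t=1.800 s (step 120): q=2.022 -0.466 2.380 rad, qdot=-0.140 0.143 0.302 rad/s, ee=0.366 -0.353 -0.203 m, trq=-12.996 -0.828 -0.281 N·m.
t=1.815 s (step 121): q=2.019 -0.464 2.384 rad, qdot=-0.146 0.147 0.302 rad/s, ee=0.366 -0.353 -0.203 m.


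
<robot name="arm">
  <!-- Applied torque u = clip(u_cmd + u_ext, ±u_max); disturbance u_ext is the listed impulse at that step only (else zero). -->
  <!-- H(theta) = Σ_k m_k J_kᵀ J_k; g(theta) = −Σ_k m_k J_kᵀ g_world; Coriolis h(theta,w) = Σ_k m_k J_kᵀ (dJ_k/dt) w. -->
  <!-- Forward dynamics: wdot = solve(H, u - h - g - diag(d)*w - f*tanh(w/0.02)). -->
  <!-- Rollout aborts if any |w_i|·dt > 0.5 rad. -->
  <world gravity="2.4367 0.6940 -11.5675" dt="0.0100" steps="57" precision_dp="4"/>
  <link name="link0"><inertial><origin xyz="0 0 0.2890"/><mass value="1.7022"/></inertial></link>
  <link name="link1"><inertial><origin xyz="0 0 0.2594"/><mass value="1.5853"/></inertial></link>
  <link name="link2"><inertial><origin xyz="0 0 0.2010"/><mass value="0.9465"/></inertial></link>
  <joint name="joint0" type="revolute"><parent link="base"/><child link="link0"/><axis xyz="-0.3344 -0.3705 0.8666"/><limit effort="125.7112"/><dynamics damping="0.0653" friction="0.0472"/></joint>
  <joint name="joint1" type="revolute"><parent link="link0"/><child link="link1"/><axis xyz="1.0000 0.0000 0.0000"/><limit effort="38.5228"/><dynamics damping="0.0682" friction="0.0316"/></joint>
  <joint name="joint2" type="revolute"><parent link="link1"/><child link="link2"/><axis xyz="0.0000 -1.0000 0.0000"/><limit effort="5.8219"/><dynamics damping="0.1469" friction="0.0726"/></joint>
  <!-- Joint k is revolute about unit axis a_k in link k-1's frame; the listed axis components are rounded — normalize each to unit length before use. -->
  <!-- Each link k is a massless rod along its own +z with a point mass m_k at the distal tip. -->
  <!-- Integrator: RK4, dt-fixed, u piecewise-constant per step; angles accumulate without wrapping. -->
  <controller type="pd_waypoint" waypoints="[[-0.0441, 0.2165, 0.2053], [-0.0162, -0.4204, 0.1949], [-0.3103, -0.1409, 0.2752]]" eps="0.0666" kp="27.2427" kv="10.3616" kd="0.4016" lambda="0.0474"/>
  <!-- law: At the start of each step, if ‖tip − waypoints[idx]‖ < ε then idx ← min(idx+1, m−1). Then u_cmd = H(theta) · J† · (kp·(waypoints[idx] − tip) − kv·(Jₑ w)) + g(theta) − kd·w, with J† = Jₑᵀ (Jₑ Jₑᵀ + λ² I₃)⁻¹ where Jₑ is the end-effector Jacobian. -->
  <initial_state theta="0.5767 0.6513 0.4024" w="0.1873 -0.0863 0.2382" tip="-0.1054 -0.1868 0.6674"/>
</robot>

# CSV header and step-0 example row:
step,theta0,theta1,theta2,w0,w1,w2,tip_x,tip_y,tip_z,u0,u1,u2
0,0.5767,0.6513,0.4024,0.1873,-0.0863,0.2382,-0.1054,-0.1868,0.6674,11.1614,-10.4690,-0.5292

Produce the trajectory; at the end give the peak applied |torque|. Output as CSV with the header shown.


step,theta0,theta1,theta2,w0,w1,w2,tip_x,tip_y,tip_z,u0,u1,u2
1,0.5862,0.6528,0.4041,1.7042,0.3845,0.1017,-0.1061,-0.1861,0.6672,10.1107,-10.3111,-0.4958
2,0.6098,0.6585,0.4047,3.0136,0.7600,0.0230,-0.1069,-0.1850,0.6667,9.1409,-10.0383,-0.5123
3,0.6456,0.6676,0.4048,4.1515,1.0588,0.0079,-0.1078,-0.1834,0.6659,8.2048,-9.6549,-0.5732
4,0.6921,0.6794,0.4049,5.1410,1.2943,0.0287,-0.1089,-0.1812,0.6649,7.2744,-9.1670,-0.6513
5,0.7477,0.6933,0.4054,5.9957,1.4768,0.0711,-0.1102,-0.1784,0.6637,6.3375,-8.5853,-0.7322
6,0.8113,0.7087,0.4064,6.7239,1.6146,0.1303,-0.1117,-0.1751,0.6623,5.3950,-7.9262,-0.8108
7,0.8816,0.7254,0.4080,7.3321,1.7154,0.1956,-0.1134,-0.1712,0.6609,4.4565,-7.2110,-0.8787
8,0.9574,0.7429,0.4102,7.8271,1.7868,0.2582,-0.1153,-0.1668,0.6592,3.5352,-6.4628,-0.9297
9,1.0376,0.7610,0.4131,8.2158,1.8360,0.3124,-0.1174,-0.1619,0.6575,2.6444,-5.7047,-0.9605
10,1.1212,0.7795,0.4164,8.5064,1.8694,0.3556,-0.1197,-0.1564,0.6557,1.7958,-4.9583,-0.9699
11,1.2072,0.7983,0.4201,8.7073,1.8929,0.3876,-0.1223,-0.1506,0.6538,0.9983,-4.2424,-0.9593
12,1.2949,0.8173,0.4241,8.8273,1.9109,0.4104,-0.1249,-0.1444,0.6518,0.2585,-3.5726,-0.9310
13,1.3834,0.8365,0.4283,8.8748,1.9269,0.4266,-0.1278,-0.1379,0.6496,-0.4192,-2.9609,-0.8882
14,1.4721,0.8559,0.4326,8.8577,1.9430,0.4395,-0.1308,-0.1312,0.6473,-1.0323,-2.4165,-0.8345
15,1.5603,0.8754,0.4371,8.7836,1.9602,0.4516,-0.1340,-0.1242,0.6448,-1.5796,-1.9452,-0.7730
16,1.6475,0.8951,0.4417,8.6593,1.9790,0.4649,-0.1372,-0.1171,0.6422,-2.0609,-1.5504,-0.7068
17,1.7332,0.9149,0.4464,8.4916,1.9990,0.4806,-0.1405,-0.1099,0.6394,-2.4775,-1.2327,-0.6384
18,1.8171,0.9350,0.4513,8.2865,2.0198,0.4990,-0.1438,-0.1026,0.6364,-2.8314,-0.9909,-0.5696
19,1.8988,0.9553,0.4564,8.0502,2.0405,0.5198,-0.1472,-0.0953,0.6331,-3.1256,-0.8219,-0.5021
20,1.9779,0.9758,0.4617,7.7881,2.0605,0.5421,-0.1505,-0.0879,0.6297,-3.3638,-0.7210,-0.4367
21,2.0544,0.9965,0.4672,7.5059,2.0792,0.5648,-0.1538,-0.0806,0.6261,-3.5504,-0.6826,-0.3743
22,2.1280,1.0174,0.4730,7.2085,2.0959,0.5867,-0.1570,-0.0733,0.6222,-3.6903,-0.7005,-0.3153
23,2.1985,1.0384,0.4790,6.9008,2.1104,0.6069,-0.1601,-0.0660,0.6182,-3.7885,-0.7678,-0.2599
24,2.2659,1.0596,0.4851,6.5871,2.1224,0.6242,-0.1630,-0.0588,0.6140,-3.8504,-0.8779,-0.2081
25,2.3302,1.0808,0.4915,6.2713,2.1320,0.6382,-0.1659,-0.0516,0.6097,-3.8809,-1.0240,-0.1601
26,2.3914,1.1022,0.4979,5.9569,2.1390,0.6482,-0.1685,-0.0445,0.6052,-3.8850,-1.1998,-0.1156
27,2.4494,1.1236,0.5044,5.6469,2.1437,0.6541,-0.1710,-0.0375,0.6006,-3.8671,-1.3996,-0.0746
28,2.5043,1.1450,0.5110,5.3436,2.1462,0.6558,-0.1733,-0.0306,0.5958,-3.8316,-1.6181,-0.0369
29,2.5563,1.1665,0.5175,5.0490,2.1466,0.6536,-0.1755,-0.0237,0.5909,-3.7819,-1.8506,-0.0023
30,2.6053,1.1879,0.5241,4.7647,2.1451,0.6476,-0.1774,-0.0169,0.5859,-3.7215,-2.0932,0.0295
31,2.6516,1.2094,0.5305,4.4918,2.1418,0.6383,-0.1791,-0.0102,0.5809,-3.6531,-2.3423,0.0587
32,2.6952,1.2308,0.5368,4.2311,2.1370,0.6258,-0.1807,-0.0035,0.5757,-3.5790,-2.5951,0.0855
33,2.7363,1.2521,0.5430,3.9829,2.1308,0.6108,-0.1821,0.0030,0.5705,-3.5013,-2.8491,0.1101
34,2.7749,1.2734,0.5490,3.7476,2.1232,0.5935,-0.1833,0.0095,0.5652,-3.4216,-3.1023,0.1329
35,2.8113,1.2945,0.5549,3.5250,2.1145,0.5743,-0.1843,0.0159,0.5599,-3.3413,-3.3532,0.1540
36,2.8454,1.3156,0.5605,3.3150,2.1046,0.5536,-0.1851,0.0222,0.5545,-3.2612,-3.6003,0.1736
37,2.8776,1.3366,0.5660,3.1174,2.0936,0.5317,-0.1857,0.0284,0.5491,-3.1824,-3.8428,0.1920
38,2.9078,1.3575,0.5712,2.9316,2.0816,0.5088,-0.1862,0.0345,0.5436,-3.1053,-4.0798,0.2093
39,2.9363,1.3782,0.5762,2.7571,2.0686,0.4852,-0.1865,0.0406,0.5381,-3.0305,-4.3107,0.2258
40,2.9630,1.3988,0.5809,2.5936,2.0547,0.4612,-0.1866,0.0465,0.5326,-2.9583,-4.5352,0.2415
41,2.9882,1.4193,0.5854,2.4403,2.0398,0.4369,-0.1866,0.0523,0.5271,-2.8888,-4.7527,0.2566
42,3.0119,1.4396,0.5896,2.2967,2.0241,0.4125,-0.1865,0.0580,0.5215,-2.8222,-4.9633,0.2712
43,3.0342,1.4598,0.5936,2.1623,2.0075,0.3881,-0.1862,0.0636,0.5160,-2.7585,-5.1666,0.2854
44,3.0551,1.4798,0.5974,2.0365,1.9900,0.3639,-0.1857,0.0691,0.5104,-2.6977,-5.3627,0.2994
45,3.0749,1.4996,0.6009,1.9187,1.9717,0.3399,-0.1852,0.0745,0.5048,-2.6398,-5.5515,0.3132
46,3.0935,1.5192,0.6042,1.8084,1.9527,0.3163,-0.1845,0.0798,0.4993,-2.5847,-5.7331,0.3267
47,3.1111,1.5386,0.6073,1.7051,1.9328,0.2931,-0.1837,0.0850,0.4938,-2.5323,-5.9075,0.3402
48,3.1277,1.5578,0.6101,1.6083,1.9121,0.2704,-0.1827,0.0900,0.4882,-2.4824,-6.0748,0.3536
49,3.1433,1.5768,0.6127,1.5176,1.8908,0.2483,-0.1817,0.0949,0.4827,-2.4349,-6.2351,0.3670
50,3.1580,1.5956,0.6151,1.4326,1.8687,0.2267,-0.1806,0.0997,0.4772,-2.3898,-6.3886,0.3804
51,3.1720,1.6142,0.6172,1.3529,1.8459,0.2059,-0.1794,0.1044,0.4718,-2.3468,-6.5352,0.3937
52,3.1851,1.6325,0.6192,1.2781,1.8225,0.1857,-0.1781,0.1090,0.4663,-2.3058,-6.6753,0.4070
53,3.1976,1.6506,0.6210,1.2078,1.7985,0.1662,-0.1767,0.1134,0.4609,-2.2668,-6.8089,0.4204
54,3.2093,1.6685,0.6225,1.1418,1.7740,0.1474,-0.1752,0.1177,0.4556,-2.2295,-6.9362,0.4337
55,3.2204,1.6861,0.6239,1.0797,1.7489,0.1294,-0.1737,0.1219,0.4502,-2.1938,-7.0574,0.4470
56,3.2309,1.7035,0.6251,1.0213,1.7233,0.1121,-0.1721,0.1260,0.4450,-2.1597,-7.1725,0.4603
57,3.2408,1.7206,0.6262,0.9663,1.6972,0.0956,-0.1705,0.1299,0.4397,,,
# max |u| (N·m): 11.1614


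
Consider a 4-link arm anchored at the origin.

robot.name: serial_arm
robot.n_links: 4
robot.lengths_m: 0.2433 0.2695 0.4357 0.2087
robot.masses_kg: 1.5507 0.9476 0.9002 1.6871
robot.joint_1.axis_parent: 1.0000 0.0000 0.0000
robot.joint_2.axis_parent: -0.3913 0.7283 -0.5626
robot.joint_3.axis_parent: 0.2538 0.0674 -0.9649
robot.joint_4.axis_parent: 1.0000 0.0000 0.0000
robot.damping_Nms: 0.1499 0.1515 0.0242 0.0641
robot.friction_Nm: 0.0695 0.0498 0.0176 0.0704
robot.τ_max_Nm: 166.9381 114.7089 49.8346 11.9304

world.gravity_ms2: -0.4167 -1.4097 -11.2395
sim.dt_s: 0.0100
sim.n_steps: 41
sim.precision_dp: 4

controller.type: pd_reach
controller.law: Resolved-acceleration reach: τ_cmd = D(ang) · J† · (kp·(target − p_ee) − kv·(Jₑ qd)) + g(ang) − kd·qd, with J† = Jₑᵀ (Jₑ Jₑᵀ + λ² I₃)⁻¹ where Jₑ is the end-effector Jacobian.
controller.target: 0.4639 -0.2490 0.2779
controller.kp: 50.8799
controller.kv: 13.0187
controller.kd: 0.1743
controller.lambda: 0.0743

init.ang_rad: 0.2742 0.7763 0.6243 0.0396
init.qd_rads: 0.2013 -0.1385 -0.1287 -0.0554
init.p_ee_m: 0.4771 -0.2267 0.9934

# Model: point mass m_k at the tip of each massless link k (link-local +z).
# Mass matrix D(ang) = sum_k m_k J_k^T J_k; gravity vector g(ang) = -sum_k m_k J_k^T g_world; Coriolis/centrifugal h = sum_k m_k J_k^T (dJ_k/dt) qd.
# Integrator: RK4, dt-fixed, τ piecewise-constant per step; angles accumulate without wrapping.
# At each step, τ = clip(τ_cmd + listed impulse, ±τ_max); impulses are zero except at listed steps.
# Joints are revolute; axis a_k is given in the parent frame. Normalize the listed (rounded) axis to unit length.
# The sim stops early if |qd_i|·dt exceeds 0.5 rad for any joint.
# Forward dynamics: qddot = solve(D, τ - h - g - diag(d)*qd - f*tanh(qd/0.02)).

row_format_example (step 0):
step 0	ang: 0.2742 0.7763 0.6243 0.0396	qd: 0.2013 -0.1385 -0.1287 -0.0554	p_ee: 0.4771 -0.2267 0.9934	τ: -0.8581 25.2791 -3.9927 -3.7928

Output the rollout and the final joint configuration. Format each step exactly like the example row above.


step 1	ang: 0.2762 0.7773 0.6250 0.0419	qd: 0.1970 0.3427 0.2543 0.4944	p_ee: 0.4773 -0.2289 0.9927	τ: -3.4898 21.5864 -3.6727 -3.3064
step 2	ang: 0.2782 0.7828 0.6285 0.0495	qd: 0.1973 0.7613 0.4768 1.0264	p_ee: 0.4789 -0.2314 0.9910	τ: -5.9195 18.5809 -3.4259 -2.8773
step 3	ang: 0.2801 0.7924 0.6339 0.0625	qd: 0.1947 1.1444 0.6183 1.5696	p_ee: 0.4817 -0.2342 0.9882	τ: -8.1409 16.1805 -3.2352 -2.4945
step 4	ang: 0.2820 0.8056 0.6403 0.0811	qd: 0.1869 1.5071 0.7035 2.1459	p_ee: 0.4857 -0.2372 0.9845	τ: -10.0922 14.2856 -3.0760 -2.1460
step 5	ang: 0.2838 0.8224 0.6475 0.1057	qd: 0.1734 1.8593 0.7409 2.7717	p_ee: 0.4904 -0.2402 0.9799	τ: -11.6806 12.7734 -2.9203 -1.8194
step 6	ang: 0.2855 0.8427 0.6548 0.1369	qd: 0.1549 2.2058 0.7300 3.4526	p_ee: 0.4959 -0.2431 0.9743	τ: -12.7934 11.4800 -2.7346 -1.4996
step 7	ang: 0.2869 0.8665 0.6618 0.1750	qd: 0.1332 2.5460 0.6667 4.1790	p_ee: 0.5019 -0.2460 0.9679	τ: -13.3278 10.1948 -2.4800 -1.1693
step 8	ang: 0.2881 0.8936 0.6681 0.2206	qd: 0.1106 2.8733 0.5509 4.9221	p_ee: 0.5083 -0.2486 0.9605	τ: -13.2420 8.6846 -2.1194 -0.8119
step 9	ang: 0.2891 0.9239 0.6730 0.2734	qd: 0.0894 3.1765 0.3923 5.6353	p_ee: 0.5149 -0.2510 0.9520	τ: -12.6031 6.7544 -1.6298 -0.4185
step 10	ang: 0.2899 0.9570 0.6762 0.3329	qd: 0.0713 3.4428 0.2089 6.2647	p_ee: 0.5216 -0.2530 0.9423	τ: -11.5955 4.3234 -1.0141 0.0051
step 11	ang: 0.2906 0.9926 0.6775 0.3981	qd: 0.0573 3.6613 0.0217 6.7650	p_ee: 0.5282 -0.2546 0.9314	τ: -10.4692 1.4606 -0.3035 0.4369
step 12	ang: 0.2911 1.0301 0.6772 0.4675	qd: 0.0473 3.8333 -0.1121 7.1046	p_ee: 0.5346 -0.2558 0.9192	τ: -9.4166 -1.6413 0.4450 0.8463
step 13	ang: 0.2915 1.0690 0.6755 0.5395	qd: 0.0424 3.9480 -0.2464 7.2998	p_ee: 0.5408 -0.2566 0.9059	τ: -8.6303 -4.7757 1.1938 1.2002
step 14	ang: 0.2920 1.1089 0.6725 0.6128	qd: 0.0409 4.0106 -0.3727 7.3679	p_ee: 0.5467 -0.2571 0.8914	τ: -8.1848 -7.7657 1.9044 1.4774
step 15	ang: 0.2924 1.1491 0.6683 0.6863	qd: 0.0411 4.0300 -0.4808 7.3334	p_ee: 0.5523 -0.2573 0.8760	τ: -8.0645 -10.4941 2.5516 1.6687
step 16	ang: 0.2928 1.1893 0.6631 0.7591	qd: 0.0421 4.0152 -0.5688 7.2231	p_ee: 0.5575 -0.2573 0.8598	τ: -8.2149 -12.9044 3.1239 1.7747
step 17	ang: 0.2932 1.2292 0.6571 0.8304	qd: 0.0430 3.9740 -0.6384 7.0604	p_ee: 0.5623 -0.2571 0.8430	τ: -8.5692 -14.9846 3.6195 1.8024
step 18	ang: 0.2937 1.2687 0.6505 0.9000	qd: 0.0433 3.9127 -0.6919 6.8637	p_ee: 0.5666 -0.2569 0.8256	τ: -9.0634 -16.7490 4.0416 1.7626
step 19	ang: 0.2941 1.3074 0.6434 0.9675	qd: 0.0430 3.8366 -0.7318 6.6467	p_ee: 0.5705 -0.2566 0.8079	τ: -9.6435 -18.2251 4.3960 1.6670
step 20	ang: 0.2945 1.3453 0.6359 1.0328	qd: 0.0418 3.7495 -0.7605 6.4190	p_ee: 0.5740 -0.2563 0.7900	τ: -10.2668 -19.4455 4.6897 1.5273
step 21	ang: 0.2949 1.3823 0.6282 1.0958	qd: 0.0398 3.6545 -0.7801 6.1875	p_ee: 0.5771 -0.2560 0.7720	τ: -10.9012 -20.4426 4.9294 1.3540
step 22	ang: 0.2953 1.4184 0.6204 1.1565	qd: 0.0371 3.5538 -0.7921 5.9566	p_ee: 0.5797 -0.2557 0.7539	τ: -11.5233 -21.2470 5.1218 1.1563
step 23	ang: 0.2957 1.4534 0.6124 1.2148	qd: 0.0338 3.4492 -0.7980 5.7295	p_ee: 0.5818 -0.2555 0.7360	τ: -12.1172 -21.8860 5.2727 0.9421
step 24	ang: 0.2960 1.4873 0.6044 1.2710	qd: 0.0300 3.3421 -0.7988 5.5082	p_ee: 0.5836 -0.2553 0.7183	τ: -12.6720 -22.3834 5.3875 0.7177
step 25	ang: 0.2963 1.5202 0.5965 1.3249	qd: 0.0259 3.2334 -0.7954 5.2939	p_ee: 0.5849 -0.2551 0.7007	τ: -13.1812 -22.7601 5.4709 0.4885
step 26	ang: 0.2965 1.5520 0.5885 1.3768	qd: 0.0216 3.1238 -0.7884 5.0873	p_ee: 0.5858 -0.2550 0.6835	τ: -13.6416 -23.0337 5.5271 0.2586
step 27	ang: 0.2967 1.5827 0.5807 1.4267	qd: 0.0173 3.0142 -0.7784 4.8890	p_ee: 0.5864 -0.2550 0.6666	τ: -14.0520 -23.2197 5.5599 0.0313
step 28	ang: 0.2969 1.6123 0.5730 1.4746	qd: 0.0132 2.9048 -0.7656 4.6989	p_ee: 0.5866 -0.2550 0.6501	τ: -14.4128 -23.3308 5.5724 -0.1910
step 29	ang: 0.2970 1.6408 0.5654 1.5206	qd: 0.0094 2.7960 -0.7505 4.5170	p_ee: 0.5865 -0.2551 0.6340	τ: -14.7257 -23.3784 5.5675 -0.4063
step 30	ang: 0.2970 1.6682 0.5580 1.5649	qd: 0.0061 2.6882 -0.7331 4.3434	p_ee: 0.5861 -0.2552 0.6183	τ: -14.9931 -23.3721 5.5477 -0.6133
step 31	ang: 0.2971 1.6945 0.5507 1.6075	qd: 0.0034 2.5815 -0.7138 4.1777	p_ee: 0.5854 -0.2553 0.6031	τ: -15.2178 -23.3201 5.5153 -0.8111
step 32	ang: 0.2971 1.7198 0.5437 1.6484	qd: 0.0014 2.4761 -0.6927 4.0198	p_ee: 0.5845 -0.2555 0.5884	τ: -15.4026 -23.2297 5.4723 -0.9991
step 33	ang: 0.2971 1.7441 0.5369 1.6878	qd: 0.0002 2.3721 -0.6701 3.8693	p_ee: 0.5833 -0.2557 0.5741	τ: -15.5508 -23.1071 5.4202 -1.1770
step 34	ang: 0.2971 1.7673 0.5303 1.7258	qd: -0.0002 2.2697 -0.6463 3.7260	p_ee: 0.5819 -0.2559 0.5603	τ: -15.6655 -22.9578 5.3608 -1.3446
step 35	ang: 0.2971 1.7895 0.5239 1.7623	qd: 0.0002 2.1689 -0.6214 3.5896	p_ee: 0.5803 -0.2561 0.5471	τ: -15.7498 -22.7866 5.2952 -1.5021
step 36	ang: 0.2971 1.8107 0.5178 1.7976	qd: 0.0014 2.0699 -0.5957 3.4597	p_ee: 0.5785 -0.2563 0.5343	τ: -15.8066 -22.5977 5.2248 -1.6495
step 37	ang: 0.2971 1.8309 0.5120 1.8315	qd: 0.0035 1.9726 -0.5694 3.3359	p_ee: 0.5766 -0.2566 0.5220	τ: -15.8389 -22.3946 5.1505 -1.7873
step 38	ang: 0.2972 1.8501 0.5064 1.8643	qd: 0.0062 1.8772 -0.5427 3.2180	p_ee: 0.5746 -0.2569 0.5101	τ: -15.8494 -22.1807 5.0733 -1.9157
step 39	ang: 0.2972 1.8684 0.5011 1.8959	qd: 0.0096 1.7838 -0.5159 3.1055	p_ee: 0.5724 -0.2571 0.4988	τ: -15.8406 -21.9586 4.9940 -2.0351
step 40	ang: 0.2973 1.8858 0.4961 1.9264	qd: 0.0136 1.6924 -0.4892 2.9982	p_ee: 0.5701 -0.2574 0.4879	τ: -15.8151 -21.7308 4.9132 -2.1459
step 41	ang: 0.2975 1.9023 0.4913 1.9558	qd: 0.0181 1.6031 -0.4626 2.8956	p_ee: 0.5678 -0.2576 0.4775
final ang (rad): 0.2975 1.9023 0.4913 1.9558


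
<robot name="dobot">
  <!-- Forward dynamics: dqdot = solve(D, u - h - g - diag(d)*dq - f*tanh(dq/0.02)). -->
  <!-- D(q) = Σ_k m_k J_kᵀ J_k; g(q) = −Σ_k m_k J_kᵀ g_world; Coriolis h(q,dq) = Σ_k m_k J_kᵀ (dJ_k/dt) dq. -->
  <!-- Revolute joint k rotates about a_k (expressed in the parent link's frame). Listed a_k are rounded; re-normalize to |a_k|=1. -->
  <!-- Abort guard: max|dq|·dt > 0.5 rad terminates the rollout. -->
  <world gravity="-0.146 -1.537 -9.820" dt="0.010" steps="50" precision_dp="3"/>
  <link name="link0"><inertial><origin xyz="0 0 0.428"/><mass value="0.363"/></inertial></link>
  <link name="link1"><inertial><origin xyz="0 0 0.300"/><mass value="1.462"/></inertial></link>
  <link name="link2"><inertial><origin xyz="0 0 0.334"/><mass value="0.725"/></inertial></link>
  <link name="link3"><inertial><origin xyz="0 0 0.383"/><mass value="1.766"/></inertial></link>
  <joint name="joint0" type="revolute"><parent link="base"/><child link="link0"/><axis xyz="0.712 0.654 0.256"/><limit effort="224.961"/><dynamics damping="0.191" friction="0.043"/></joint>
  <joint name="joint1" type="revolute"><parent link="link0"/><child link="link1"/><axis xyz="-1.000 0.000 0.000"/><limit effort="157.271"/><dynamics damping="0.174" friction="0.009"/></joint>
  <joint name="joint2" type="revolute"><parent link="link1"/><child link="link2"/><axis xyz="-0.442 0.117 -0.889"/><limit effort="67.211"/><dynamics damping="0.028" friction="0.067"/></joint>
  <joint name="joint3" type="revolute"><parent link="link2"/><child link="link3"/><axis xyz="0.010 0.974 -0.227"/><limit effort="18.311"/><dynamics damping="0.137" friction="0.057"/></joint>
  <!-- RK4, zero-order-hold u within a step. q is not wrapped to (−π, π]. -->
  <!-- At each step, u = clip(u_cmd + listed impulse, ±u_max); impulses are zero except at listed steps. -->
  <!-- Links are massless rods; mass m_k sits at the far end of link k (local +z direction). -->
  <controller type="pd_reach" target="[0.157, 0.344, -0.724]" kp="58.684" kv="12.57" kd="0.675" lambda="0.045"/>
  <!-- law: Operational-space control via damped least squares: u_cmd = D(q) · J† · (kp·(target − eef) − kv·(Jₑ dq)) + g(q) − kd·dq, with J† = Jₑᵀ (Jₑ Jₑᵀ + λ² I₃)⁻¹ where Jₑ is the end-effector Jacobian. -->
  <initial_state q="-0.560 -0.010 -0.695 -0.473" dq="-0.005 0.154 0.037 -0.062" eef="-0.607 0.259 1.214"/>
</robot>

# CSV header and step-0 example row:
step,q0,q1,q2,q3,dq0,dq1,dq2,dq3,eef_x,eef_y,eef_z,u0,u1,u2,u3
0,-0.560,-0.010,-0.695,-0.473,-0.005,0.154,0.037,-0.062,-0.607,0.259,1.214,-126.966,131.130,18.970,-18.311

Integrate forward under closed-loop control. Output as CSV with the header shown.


step,q0,q1,q2,q3,dq0,dq1,dq2,dq3,eef_x,eef_y,eef_z,u0,u1,u2,u3
1,-0.557,0.012,-0.716,-0.505,0.669,4.203,-3.990,-6.280,-0.606,0.260,1.209,-116.300,111.637,19.009,-16.625
2,-0.548,0.068,-0.765,-0.592,1.079,6.834,-5.552,-10.929,-0.600,0.263,1.195,-108.511,89.457,16.727,-13.942
3,-0.537,0.143,-0.821,-0.715,1.086,8.047,-5.521,-13.542,-0.591,0.267,1.173,-98.328,68.091,13.542,-13.325
4,-0.527,0.225,-0.873,-0.857,0.807,8.372,-4.957,-14.749,-0.578,0.273,1.144,-85.352,49.809,10.495,-13.213
5,-0.521,0.308,-0.920,-1.006,0.361,8.204,-4.345,-15.177,-0.562,0.280,1.108,-70.992,34.861,7.862,-12.790
6,-0.520,0.388,-0.960,-1.158,-0.173,7.760,-3.815,-15.221,-0.543,0.287,1.068,-56.408,22.689,5.605,-11.796
7,-0.525,0.463,-0.996,-1.310,-0.751,7.144,-3.373,-15.092,-0.523,0.296,1.024,-42.287,12.665,3.642,-10.247
8,-0.535,0.530,-1.028,-1.460,-1.349,6.402,-2.992,-14.894,-0.501,0.305,0.977,-28.998,4.297,1.922,-8.255
9,-0.552,0.590,-1.056,-1.608,-1.950,5.553,-2.638,-14.681,-0.478,0.314,0.927,-16.693,-2.804,0.420,-5.947
10,-0.574,0.641,-1.081,-1.753,-2.542,4.601,-2.274,-14.489,-0.455,0.324,0.876,-5.372,-8.963,-0.873,-3.435
11,-0.603,0.682,-1.101,-1.897,-3.113,3.543,-1.854,-14.347,-0.431,0.334,0.822,5.080,-14.500,-1.972,-0.802
12,-0.636,0.711,-1.117,-2.040,-3.653,2.364,-1.321,-14.287,-0.406,0.344,0.768,14.876,-19.789,-2.903,1.899
13,-0.675,0.728,-1.127,-2.183,-4.159,1.035,-0.605,-14.350,-0.381,0.355,0.713,24.306,-25.358,-3.718,4.650
14,-0.719,0.731,-1.128,-2.328,-4.641,-0.500,0.356,-14.582,-0.356,0.366,0.659,33.699,-32.092,-4.488,7.473
15,-0.768,0.717,-1.119,-2.475,-5.158,-2.338,1.486,-14.971,-0.330,0.380,0.606,43.289,-41.689,-5.251,10.427
16,-0.823,0.683,-1.101,-2.626,-5.852,-4.598,2.038,-15.199,-0.303,0.396,0.556,53.110,-57.486,-5.822,13.487
17,-0.887,0.623,-1.092,-2.773,-6.955,-7.199,-1.225,-13.717,-0.276,0.415,0.512,64.200,-81.565,-4.670,15.803
18,-0.963,0.537,-1.141,-2.894,-8.112,-9.935,-9.349,-9.932,-0.249,0.438,0.473,85.289,-96.342,-0.666,16.553
19,-1.046,0.424,-1.261,-2.981,-8.481,-12.760,-14.782,-7.355,-0.226,0.463,0.435,93.989,-62.960,4.309,18.145
20,-1.128,0.291,-1.422,-3.044,-7.863,-13.766,-17.389,-5.476,-0.210,0.494,0.397,27.759,30.854,11.982,18.311
21,-1.199,0.166,-1.590,-3.093,-6.460,-11.266,-16.022,-4.447,-0.203,0.528,0.360,-51.547,90.359,16.225,18.311
22,-1.257,0.074,-1.729,-3.137,-5.187,-7.128,-11.499,-4.471,-0.202,0.564,0.326,-84.807,95.277,15.895,18.311
23,-1.305,0.021,-1.819,-3.183,-4.485,-3.494,-6.380,-4.874,-0.203,0.599,0.294,-88.114,80.872,13.931,18.311
24,-1.349,-0.001,-1.862,-3.233,-4.286,-1.008,-2.189,-5.088,-0.205,0.631,0.263,-79.004,64.204,11.796,18.311
25,-1.392,-0.004,-1.869,-3.283,-4.400,0.460,0.736,-4.985,-0.203,0.659,0.233,-65.636,49.922,9.920,18.311
26,-1.438,0.005,-1.852,-3.331,-4.666,1.232,2.604,-4.646,-0.199,0.685,0.202,-51.555,38.613,8.395,18.311
27,-1.486,0.019,-1.821,-3.375,-4.986,1.585,3.774,-4.197,-0.191,0.707,0.170,-38.395,29.853,7.165,18.311
28,-1.537,0.036,-1.779,-3.415,-5.311,1.694,4.484,-3.701,-0.181,0.726,0.138,-26.524,23.007,6.186,18.311
29,-1.592,0.052,-1.732,-3.449,-5.619,1.664,4.892,-3.192,-0.170,0.741,0.104,-15.881,17.550,5.409,18.311
30,-1.650,0.068,-1.682,-3.479,-5.898,1.553,5.097,-2.686,-0.157,0.754,0.070,-6.261,13.094,4.786,18.311
31,-1.710,0.083,-1.631,-3.503,-6.142,1.398,5.162,-2.186,-0.143,0.762,0.036,2.562,9.358,4.275,18.311
32,-1.772,0.096,-1.580,-3.522,-6.349,1.217,5.127,-1.695,-0.128,0.768,0.002,10.786,6.136,3.839,18.311
33,-1.837,0.107,-1.529,-3.537,-6.516,1.025,5.018,-1.210,-0.114,0.771,-0.033,18.569,3.278,3.447,18.133
34,-1.902,0.117,-1.480,-3.547,-6.643,0.829,4.859,-0.740,-0.099,0.771,-0.068,25.968,0.690,3.069,15.960
35,-1.969,0.124,-1.432,-3.552,-6.727,0.630,4.764,-0.397,-0.083,0.768,-0.102,32.391,-1.458,2.673,14.094
36,-2.037,0.129,-1.384,-3.555,-6.772,0.432,4.722,-0.155,-0.069,0.762,-0.136,38.053,-3.270,2.248,12.474
37,-2.104,0.133,-1.337,-3.556,-6.778,0.238,4.726,0.005,-0.054,0.755,-0.169,43.089,-4.820,1.788,11.047
38,-2.172,0.134,-1.290,-3.555,-6.747,0.052,4.769,0.094,-0.039,0.746,-0.201,47.565,-6.151,1.291,9.781
39,-2.239,0.134,-1.242,-3.554,-6.680,-0.122,4.837,0.133,-0.025,0.735,-0.232,51.580,-7.327,0.760,8.623
40,-2.306,0.132,-1.193,-3.553,-6.579,-0.280,4.916,0.134,-0.011,0.723,-0.262,55.177,-8.386,0.202,7.543
41,-2.371,0.128,-1.144,-3.552,-6.446,-0.420,4.996,0.108,0.003,0.711,-0.291,58.379,-9.355,-0.371,6.523
42,-2.434,0.123,-1.093,-3.551,-6.283,-0.543,5.065,0.063,0.016,0.697,-0.319,61.194,-10.258,-0.949,5.549
43,-2.496,0.117,-1.042,-3.550,-6.094,-0.646,5.112,0.007,0.029,0.682,-0.346,63.618,-11.108,-1.518,4.616
44,-2.556,0.111,-0.991,-3.551,-5.882,-0.731,5.125,-0.049,0.041,0.667,-0.372,65.652,-11.921,-2.063,3.710
45,-2.614,0.103,-0.940,-3.552,-5.652,-0.800,5.104,-0.104,0.053,0.652,-0.396,67.244,-12.673,-2.573,2.847
46,-2.669,0.095,-0.889,-3.553,-5.408,-0.854,5.045,-0.157,0.065,0.636,-0.419,68.361,-13.348,-3.036,2.037
47,-2.722,0.086,-0.839,-3.555,-5.153,-0.898,4.950,-0.204,0.076,0.620,-0.441,68.983,-13.925,-3.444,1.284
48,-2.772,0.077,-0.791,-3.557,-4.893,-0.932,4.819,-0.245,0.087,0.604,-0.462,69.100,-14.383,-3.791,0.595
49,-2.820,0.067,-0.743,-3.560,-4.630,-0.958,4.657,-0.278,0.098,0.588,-0.481,68.719,-14.703,-4.072,-0.026
50,-2.865,0.057,-0.697,-3.563,-4.368,-0.978,4.469,-0.303,0.108,0.572,-0.499,,,,


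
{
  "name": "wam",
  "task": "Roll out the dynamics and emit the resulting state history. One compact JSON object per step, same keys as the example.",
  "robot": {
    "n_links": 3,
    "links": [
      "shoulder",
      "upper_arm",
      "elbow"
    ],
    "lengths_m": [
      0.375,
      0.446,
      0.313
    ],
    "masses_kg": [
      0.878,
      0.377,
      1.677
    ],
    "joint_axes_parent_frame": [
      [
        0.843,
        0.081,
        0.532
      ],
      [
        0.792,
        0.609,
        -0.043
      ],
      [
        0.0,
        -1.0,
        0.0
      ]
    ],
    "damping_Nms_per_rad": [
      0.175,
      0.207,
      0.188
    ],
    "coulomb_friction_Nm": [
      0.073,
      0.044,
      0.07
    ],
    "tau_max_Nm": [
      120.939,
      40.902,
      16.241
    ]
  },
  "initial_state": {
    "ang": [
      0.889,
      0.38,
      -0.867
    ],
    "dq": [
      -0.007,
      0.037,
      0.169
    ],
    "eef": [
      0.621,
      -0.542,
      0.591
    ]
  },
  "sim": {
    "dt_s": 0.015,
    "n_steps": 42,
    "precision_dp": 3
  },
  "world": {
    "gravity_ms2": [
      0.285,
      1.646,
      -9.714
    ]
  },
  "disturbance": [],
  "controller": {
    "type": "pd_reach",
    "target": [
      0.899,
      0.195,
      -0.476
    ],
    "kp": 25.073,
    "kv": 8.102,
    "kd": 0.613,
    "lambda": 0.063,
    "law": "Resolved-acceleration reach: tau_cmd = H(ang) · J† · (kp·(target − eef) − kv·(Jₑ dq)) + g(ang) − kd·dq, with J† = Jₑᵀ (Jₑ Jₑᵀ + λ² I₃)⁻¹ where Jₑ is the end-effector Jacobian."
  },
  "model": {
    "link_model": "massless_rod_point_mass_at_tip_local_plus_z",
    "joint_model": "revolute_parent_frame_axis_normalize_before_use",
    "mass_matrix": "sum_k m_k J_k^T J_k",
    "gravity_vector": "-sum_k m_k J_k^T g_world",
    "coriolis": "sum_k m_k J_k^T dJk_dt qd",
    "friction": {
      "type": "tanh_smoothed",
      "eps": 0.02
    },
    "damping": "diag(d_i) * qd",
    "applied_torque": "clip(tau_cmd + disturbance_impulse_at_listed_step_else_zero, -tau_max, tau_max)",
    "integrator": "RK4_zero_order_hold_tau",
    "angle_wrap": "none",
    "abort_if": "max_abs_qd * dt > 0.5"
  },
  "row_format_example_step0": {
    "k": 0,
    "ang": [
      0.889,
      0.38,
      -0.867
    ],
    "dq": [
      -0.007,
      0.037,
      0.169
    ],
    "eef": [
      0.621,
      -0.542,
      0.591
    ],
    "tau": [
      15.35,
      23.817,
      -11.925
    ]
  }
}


{"k":1,"ang":[0.891,0.381,-0.873],"dq":[0.273,0.146,-0.955],"eef":[0.622,-0.541,0.589],"tau":[12.256,19.589,-9.441]}
{"k":2,"ang":[0.896,0.385,-0.893],"dq":[0.431,0.386,-1.716],"eef":[0.626,-0.536,0.581],"tau":[9.353,15.67,-7.408]}
{"k":3,"ang":[0.904,0.393,-0.923],"dq":[0.516,0.704,-2.204],"eef":[0.632,-0.528,0.57],"tau":[6.622,12.074,-5.736]}
{"k":4,"ang":[0.912,0.407,-0.958],"dq":[0.555,1.07,-2.478],"eef":[0.639,-0.517,0.554],"tau":[4.067,8.79,-4.358]}
{"k":5,"ang":[0.92,0.425,-0.996],"dq":[0.566,1.46,-2.58],"eef":[0.648,-0.505,0.535],"tau":[1.707,5.805,-3.224]}
{"k":6,"ang":[0.928,0.45,-1.034],"dq":[0.563,1.856,-2.546],"eef":[0.657,-0.491,0.512],"tau":[-0.433,3.104,-2.299]}
{"k":7,"ang":[0.937,0.481,-1.072],"dq":[0.558,2.239,-2.404],"eef":[0.667,-0.475,0.487],"tau":[-2.321,0.678,-1.552]}
{"k":8,"ang":[0.945,0.517,-1.106],"dq":[0.564,2.591,-2.179],"eef":[0.677,-0.459,0.46],"tau":[-3.909,-1.478,-0.962]}
{"k":9,"ang":[0.954,0.558,-1.137],"dq":[0.595,2.893,-1.895],"eef":[0.686,-0.442,0.432],"tau":[-5.139,-3.354,-0.51]}
{"k":10,"ang":[0.963,0.603,-1.163],"dq":[0.67,3.125,-1.575],"eef":[0.696,-0.424,0.401],"tau":[-5.977,-4.944,-0.178]}
{"k":11,"ang":[0.974,0.651,-1.184],"dq":[0.803,3.271,-1.236],"eef":[0.704,-0.406,0.37],"tau":[-6.489,-6.26,0.045]}
{"k":12,"ang":[0.988,0.701,-1.2],"dq":[1.0,3.328,-0.89],"eef":[0.712,-0.387,0.338],"tau":[-6.868,-7.352,0.162]}
{"k":13,"ang":[1.005,0.751,-1.211],"dq":[1.247,3.31,-0.534],"eef":[0.72,-0.368,0.306],"tau":[-7.324,-8.29,0.173]}
{"k":14,"ang":[1.026,0.8,-1.216],"dq":[1.51,3.244,-0.16],"eef":[0.728,-0.348,0.274],"tau":[-7.947,-9.122,0.081]}
{"k":15,"ang":[1.05,0.848,-1.216],"dq":[1.764,3.147,0.218],"eef":[0.735,-0.328,0.242],"tau":[-8.702,-9.862,-0.079]}
{"k":16,"ang":[1.078,0.894,-1.21],"dq":[1.977,3.044,0.611],"eef":[0.743,-0.307,0.211],"tau":[-9.504,-10.518,-0.305]}
{"k":17,"ang":[1.109,0.939,-1.197],"dq":[2.138,2.941,1.011],"eef":[0.75,-0.286,0.181],"tau":[-10.268,-11.083,-0.578]}
{"k":18,"ang":[1.142,0.982,-1.179],"dq":[2.249,2.836,1.399],"eef":[0.757,-0.265,0.151],"tau":[-10.936,-11.549,-0.869]}
{"k":19,"ang":[1.176,1.024,-1.156],"dq":[2.318,2.724,1.761],"eef":[0.764,-0.243,0.123],"tau":[-11.481,-11.915,-1.156]}
{"k":20,"ang":[1.211,1.064,-1.127],"dq":[2.352,2.604,2.085],"eef":[0.771,-0.221,0.096],"tau":[-11.894,-12.183,-1.423]}
{"k":21,"ang":[1.247,1.102,-1.093],"dq":[2.361,2.475,2.364],"eef":[0.778,-0.199,0.07],"tau":[-12.182,-12.36,-1.658]}
{"k":22,"ang":[1.282,1.138,-1.056],"dq":[2.35,2.338,2.595],"eef":[0.783,-0.177,0.045],"tau":[-12.355,-12.455,-1.856]}
{"k":23,"ang":[1.317,1.172,-1.016],"dq":[2.325,2.195,2.778],"eef":[0.789,-0.155,0.021],"tau":[-12.429,-12.477,-2.016]}
{"k":24,"ang":[1.352,1.204,-0.973],"dq":[2.289,2.05,2.916],"eef":[0.794,-0.134,-0.002],"tau":[-12.419,-12.435,-2.139]}
{"k":25,"ang":[1.386,1.234,-0.929],"dq":[2.245,1.904,3.012],"eef":[0.798,-0.113,-0.023],"tau":[-12.338,-12.337,-2.229]}
{"k":26,"ang":[1.419,1.261,-0.883],"dq":[2.194,1.759,3.07],"eef":[0.802,-0.092,-0.043],"tau":[-12.197,-12.19,-2.29]}
{"k":27,"ang":[1.452,1.286,-0.837],"dq":[2.138,1.619,3.097],"eef":[0.805,-0.073,-0.062],"tau":[-12.008,-12.002,-2.327]}
{"k":28,"ang":[1.483,1.31,-0.79],"dq":[2.079,1.483,3.095],"eef":[0.808,-0.054,-0.079],"tau":[-11.779,-11.778,-2.344]}
{"k":29,"ang":[1.514,1.331,-0.744],"dq":[2.015,1.354,3.07],"eef":[0.81,-0.036,-0.096],"tau":[-11.517,-11.524,-2.346]}
{"k":30,"ang":[1.544,1.35,-0.698],"dq":[1.95,1.231,3.026],"eef":[0.811,-0.019,-0.111],"tau":[-11.23,-11.245,-2.337]}
{"k":31,"ang":[1.573,1.368,-0.653],"dq":[1.883,1.115,2.967],"eef":[0.812,-0.002,-0.126],"tau":[-10.923,-10.944,-2.32]}
{"k":32,"ang":[1.6,1.384,-0.609],"dq":[1.815,1.007,2.896],"eef":[0.813,0.013,-0.139],"tau":[-10.601,-10.627,-2.298]}
{"k":33,"ang":[1.627,1.398,-0.566],"dq":[1.747,0.905,2.817],"eef":[0.814,0.028,-0.152],"tau":[-10.269,-10.296,-2.274]}
{"k":34,"ang":[1.653,1.411,-0.525],"dq":[1.679,0.811,2.731],"eef":[0.814,0.041,-0.163],"tau":[-9.929,-9.955,-2.25]}
{"k":35,"ang":[1.677,1.423,-0.484],"dq":[1.612,0.723,2.641],"eef":[0.814,0.054,-0.174],"tau":[-9.587,-9.606,-2.228]}
{"k":36,"ang":[1.701,1.433,-0.445],"dq":[1.546,0.641,2.549],"eef":[0.814,0.066,-0.184],"tau":[-9.243,-9.254,-2.208]}
{"k":37,"ang":[1.724,1.442,-0.408],"dq":[1.482,0.565,2.457],"eef":[0.814,0.077,-0.193],"tau":[-8.902,-8.899,-2.192]}
{"k":38,"ang":[1.746,1.45,-0.372],"dq":[1.421,0.494,2.366],"eef":[0.814,0.088,-0.202],"tau":[-8.564,-8.544,-2.179]}
{"k":39,"ang":[1.767,1.457,-0.337],"dq":[1.362,0.428,2.277],"eef":[0.814,0.097,-0.21],"tau":[-8.233,-8.191,-2.171]}
{"k":40,"ang":[1.787,1.463,-0.303],"dq":[1.305,0.367,2.191],"eef":[0.814,0.106,-0.217],"tau":[-7.908,-7.841,-2.167]}
{"k":41,"ang":[1.806,1.468,-0.271],"dq":[1.252,0.31,2.108],"eef":[0.813,0.115,-0.224],"tau":[-7.592,-7.497,-2.167]}
{"k":42,"ang":[1.824,1.472,-0.24],"dq":[1.202,0.257,2.029],"eef":[0.813,0.122,-0.231]}
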